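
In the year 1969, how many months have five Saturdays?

A month has five Saturdays exactly when Saturday falls within its first (length − 28) days.
Jan: 31 days, starts Wed → 5 of Wed, Thu, Fri
Feb: 28 days, starts Sat → 5 of (none)
Mar: 31 days, starts Sat → 5 of Sat, Sun, Mon ✓
Apr: 30 days, starts Tue → 5 of Tue, Wed
May: 31 days, starts Thu → 5 of Thu, Fri, Sat ✓
Jun: 30 days, starts Sun → 5 of Sun, Mon
Jul: 31 days, starts Tue → 5 of Tue, Wed, Thu
Aug: 31 days, starts Fri → 5 of Fri, Sat, Sun ✓
Sep: 30 days, starts Mon → 5 of Mon, Tue
Oct: 31 days, starts Wed → 5 of Wed, Thu, Fri
Nov: 30 days, starts Sat → 5 of Sat, Sun ✓
Dec: 31 days, starts Mon → 5 of Mon, Tue, Wed
Months with five Saturdays: Mar, May, Aug, Nov.

4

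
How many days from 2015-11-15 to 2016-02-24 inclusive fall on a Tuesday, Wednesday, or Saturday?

44

2015-11-15 is a Sunday.
From 2015-11-15 to 2016-02-24 is 102 days inclusive.
102 = 7 × 14 + 4, so there are 14 full weeks plus 4 extra days.
Each full week contributes 3 days from the set (Tue, Wed, Sat): 14 × 3 = 42.
The 4 extra days are Sunday, Monday, Tuesday, Wednesday — 2 of them qualify.
Total: 42 + 2 = 44.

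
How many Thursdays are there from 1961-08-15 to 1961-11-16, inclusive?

14 Thursdays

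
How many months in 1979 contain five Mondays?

A month has five Mondays exactly when Monday falls within its first (length − 28) days.
Jan: 31 days, starts Mon → 5 of Mon, Tue, Wed ✓
Feb: 28 days, starts Thu → 5 of (none)
Mar: 31 days, starts Thu → 5 of Thu, Fri, Sat
Apr: 30 days, starts Sun → 5 of Sun, Mon ✓
May: 31 days, starts Tue → 5 of Tue, Wed, Thu
Jun: 30 days, starts Fri → 5 of Fri, Sat
Jul: 31 days, starts Sun → 5 of Sun, Mon, Tue ✓
Aug: 31 days, starts Wed → 5 of Wed, Thu, Fri
Sep: 30 days, starts Sat → 5 of Sat, Sun
Oct: 31 days, starts Mon → 5 of Mon, Tue, Wed ✓
Nov: 30 days, starts Thu → 5 of Thu, Fri
Dec: 31 days, starts Sat → 5 of Sat, Sun, Mon ✓
Months with five Mondays: Jan, Apr, Jul, Oct, Dec.

5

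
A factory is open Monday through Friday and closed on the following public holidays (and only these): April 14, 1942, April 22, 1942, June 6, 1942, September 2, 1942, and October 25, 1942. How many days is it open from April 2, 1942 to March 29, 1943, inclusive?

255 business days

April 2, 1942 is a Thursday.
That's 362 days from start to end, counting both.
362 = 7 × 51 + 5, so there are 51 full weeks plus 5 extra days.
Each full week contributes 5 weekdays (Mon–Fri): 51 × 5 = 255.
The 5 extra days are Thu, Fri, Sat, Sun, Mon — 3 of them qualify.
Total: 255 + 3 = 258.
Holidays: April 14, 1942 (Tue); April 22, 1942 (Wed); June 6, 1942 (Sat); September 2, 1942 (Wed); October 25, 1942 (Sun).
3 of the 5 holidays fall on weekdays; the rest are weekends and were already excluded.
Business days: 258 − 3 = 255.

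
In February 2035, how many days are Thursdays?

4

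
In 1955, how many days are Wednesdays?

January 1, 1955 is a Saturday.
That's 365 days from start to end, counting both.
365 = 7 × 52 + 1, so there are 52 full weeks plus 1 extra day.
Each full week contributes one Wednesday: 52 so far.
The 1 extra day is Sat — none qualify.
Total: 52 + 0 = 52.

52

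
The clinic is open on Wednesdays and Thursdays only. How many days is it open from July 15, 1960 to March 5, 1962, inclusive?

July 15, 1960 is a Friday.
From July 15, 1960 to March 5, 1962 is 599 days inclusive.
599 = 7 × 85 + 4, so there are 85 full weeks plus 4 extra days.
Each full week contributes 2 days from the set (Wed, Thu): 85 × 2 = 170.
The 4 extra days are Friday, Saturday, Sunday, Monday — none qualify.
Total: 170 + 0 = 170.

170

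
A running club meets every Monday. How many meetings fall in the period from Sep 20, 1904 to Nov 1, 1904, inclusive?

Sep 20, 1904 is a Tuesday.
That's 43 days from start to end, counting both.
43 = 7 × 6 + 1, so there are 6 full weeks plus 1 extra day.
Each full week contributes one Monday: 6 so far.
The 1 extra day is Tuesday — none qualify.
Total: 6 + 0 = 6.

6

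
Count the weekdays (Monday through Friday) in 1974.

261

Jan 1, 1974 is a Tuesday.
From Jan 1, 1974 to Dec 31, 1974 is 365 days inclusive.
365 = 7 × 52 + 1, so there are 52 full weeks plus 1 extra day.
Each full week contributes 5 weekdays (Mon–Fri): 52 × 5 = 260.
The 1 extra day is Tuesday — 1 of them qualifies.
Total: 260 + 1 = 261.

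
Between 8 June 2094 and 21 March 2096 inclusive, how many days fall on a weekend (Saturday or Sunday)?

8 June 2094 is a Tuesday.
From 8 June 2094 to 21 March 2096 is 653 days inclusive.
653 = 7 × 93 + 2, so there are 93 full weeks plus 2 extra days.
Each full week contributes 2 weekend days (Sat, Sun): 93 × 2 = 186.
The 2 extra days are Tue, Wed — none qualify.
Total: 186 + 0 = 186.

186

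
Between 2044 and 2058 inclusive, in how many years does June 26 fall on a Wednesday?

Day of week of June 26 in each year:
2044: Sun, 2045: Mon, 2046: Tue, 2047: Wed ✓, 2048: Fri, 2049: Sat, 2050: Sun, 2051: Mon, 2052: Wed ✓, 2053: Thu, 2054: Fri, 2055: Sat, 2056: Mon, 2057: Tue, 2058: Wed ✓
Wednesdays: 2047, 2052, 2058.

3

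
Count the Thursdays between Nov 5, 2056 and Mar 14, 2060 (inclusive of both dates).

175 Thursdays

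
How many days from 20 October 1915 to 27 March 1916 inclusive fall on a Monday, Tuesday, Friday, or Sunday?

91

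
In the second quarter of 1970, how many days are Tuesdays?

April 1, 1970 is a Wednesday.
From April 1, 1970 to June 30, 1970 is 91 days inclusive.
91 = 7 × 13, so the span is exactly 13 full weeks.
Each full week contributes one Tuesday: 13 so far.
Total: 13.

13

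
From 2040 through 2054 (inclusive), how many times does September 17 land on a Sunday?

Day of week of September 17 in each year:
2040: Mon, 2041: Tue, 2042: Wed, 2043: Thu, 2044: Sat, 2045: Sun ✓, 2046: Mon, 2047: Tue, 2048: Thu, 2049: Fri, 2050: Sat, 2051: Sun ✓, 2052: Tue, 2053: Wed, 2054: Thu
Sundays: 2045, 2051.

2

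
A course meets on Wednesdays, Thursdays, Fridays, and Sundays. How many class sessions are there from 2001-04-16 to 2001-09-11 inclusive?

84

2001-04-16 is a Monday.
From 2001-04-16 to 2001-09-11 is 149 days inclusive.
149 = 7 × 21 + 2, so there are 21 full weeks plus 2 extra days.
Each full week contributes 4 days from the set (Wed, Thu, Fri, Sun): 21 × 4 = 84.
The 2 extra days are Monday, Tuesday — none qualify.
Total: 84 + 0 = 84.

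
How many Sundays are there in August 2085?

1 August 2085 is a Wednesday.
The range spans 31 days (inclusive of both endpoints).
31 = 7 × 4 + 3, so there are 4 full weeks plus 3 extra days.
Each full week contributes one Sunday: 4 so far.
The 3 extra days are Wed, Thu, Fri — none qualify.
Total: 4 + 0 = 4.

4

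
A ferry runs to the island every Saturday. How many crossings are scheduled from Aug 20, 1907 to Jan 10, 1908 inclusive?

20 Saturdays

Aug 20, 1907 is a Tuesday.
That's 144 days from start to end, counting both.
144 = 7 × 20 + 4, so there are 20 full weeks plus 4 extra days.
Each full week contributes one Saturday: 20 so far.
The 4 extra days are Tuesday, Wednesday, Thursday, Friday — none qualify.
Total: 20 + 0 = 20.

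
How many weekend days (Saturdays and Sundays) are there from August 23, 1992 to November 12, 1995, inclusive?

August 23, 1992 is a Sunday.
The range spans 1177 days (inclusive of both endpoints).
1177 = 7 × 168 + 1, so there are 168 full weeks plus 1 extra day.
Each full week contributes 2 weekend days (Sat, Sun): 168 × 2 = 336.
The 1 extra day is Sunday — 1 of them qualifies.
Total: 336 + 1 = 337.

337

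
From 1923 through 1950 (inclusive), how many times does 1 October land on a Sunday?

Day of week of October 1 in each year:
1923: Mon, 1924: Wed, 1925: Thu, 1926: Fri, 1927: Sat, 1928: Mon, 1929: Tue, 1930: Wed, 1931: Thu, 1932: Sat, 1933: Sun ✓, 1934: Mon, 1935: Tue, 1936: Thu, 1937: Fri, 1938: Sat, 1939: Sun ✓, 1940: Tue, 1941: Wed, 1942: Thu, 1943: Fri, 1944: Sun ✓, 1945: Mon, 1946: Tue, 1947: Wed, 1948: Fri, 1949: Sat, 1950: Sun ✓
Sundays: 1933, 1939, 1944, 1950.

4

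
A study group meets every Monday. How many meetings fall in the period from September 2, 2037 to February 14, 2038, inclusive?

September 2, 2037 is a Wednesday.
That's 166 days from start to end, counting both.
166 = 7 × 23 + 5, so there are 23 full weeks plus 5 extra days.
Each full week contributes one Monday: 23 so far.
The 5 extra days are Wednesday, Thursday, Friday, Saturday, Sunday — none qualify.
Total: 23 + 0 = 23.

23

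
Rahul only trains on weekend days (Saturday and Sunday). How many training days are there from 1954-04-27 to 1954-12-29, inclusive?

70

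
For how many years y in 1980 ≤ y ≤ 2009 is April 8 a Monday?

4

Day of week of April 8 in each year:
1980: Tue, 1981: Wed, 1982: Thu, 1983: Fri, 1984: Sun, 1985: Mon ✓, 1986: Tue, 1987: Wed, 1988: Fri, 1989: Sat, 1990: Sun, 1991: Mon ✓, 1992: Wed, 1993: Thu, 1994: Fri, 1995: Sat, 1996: Mon ✓, 1997: Tue, 1998: Wed, 1999: Thu, 2000: Sat, 2001: Sun, 2002: Mon ✓, 2003: Tue, 2004: Thu, 2005: Fri, 2006: Sat, 2007: Sun, 2008: Tue, 2009: Wed
Mondays: 1985, 1991, 1996, 2002.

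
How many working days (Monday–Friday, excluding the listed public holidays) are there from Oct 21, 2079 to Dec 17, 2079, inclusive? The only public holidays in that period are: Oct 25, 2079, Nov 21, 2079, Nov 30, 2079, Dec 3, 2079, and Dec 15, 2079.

36 working days

Oct 21, 2079 is a Saturday.
From Oct 21, 2079 to Dec 17, 2079 is 58 days inclusive.
58 = 7 × 8 + 2, so there are 8 full weeks plus 2 extra days.
Each full week contributes 5 weekdays (Mon–Fri): 8 × 5 = 40.
The 2 extra days are Saturday, Sunday — none qualify.
Total: 40 + 0 = 40.
Holidays: Oct 25, 2079 (Wed); Nov 21, 2079 (Tue); Nov 30, 2079 (Thu); Dec 3, 2079 (Sun); Dec 15, 2079 (Fri).
4 of the 5 holidays fall on weekdays; the rest are weekends and were already excluded.
Business days: 40 − 4 = 36.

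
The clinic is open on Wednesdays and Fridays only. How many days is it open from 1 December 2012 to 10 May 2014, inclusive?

150

1 December 2012 is a Saturday.
That's 526 days from start to end, counting both.
526 = 7 × 75 + 1, so there are 75 full weeks plus 1 extra day.
Each full week contributes 2 days from the set (Wed, Fri): 75 × 2 = 150.
The 1 extra day is Sat — none qualify.
Total: 150 + 0 = 150.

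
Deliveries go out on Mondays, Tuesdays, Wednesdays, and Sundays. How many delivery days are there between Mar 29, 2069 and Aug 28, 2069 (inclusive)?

88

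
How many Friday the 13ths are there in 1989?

The 13th falls on a Friday when the month's 13th has weekday Fri.
Jan 13 is Fri ✓; Feb 13 is Mon; Mar 13 is Mon; Apr 13 is Thu; May 13 is Sat; Jun 13 is Tue; Jul 13 is Thu; Aug 13 is Sun; Sep 13 is Wed; Oct 13 is Fri ✓; Nov 13 is Mon; Dec 13 is Wed.
Friday the 13ths: Jan, Oct.

2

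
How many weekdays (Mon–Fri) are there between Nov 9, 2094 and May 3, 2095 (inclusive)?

Nov 9, 2094 is a Tuesday.
The range spans 176 days (inclusive of both endpoints).
176 = 7 × 25 + 1, so there are 25 full weeks plus 1 extra day.
Each full week contributes 5 weekdays (Mon–Fri): 25 × 5 = 125.
The 1 extra day is Tuesday — 1 of them qualifies.
Total: 125 + 1 = 126.

126 weekdays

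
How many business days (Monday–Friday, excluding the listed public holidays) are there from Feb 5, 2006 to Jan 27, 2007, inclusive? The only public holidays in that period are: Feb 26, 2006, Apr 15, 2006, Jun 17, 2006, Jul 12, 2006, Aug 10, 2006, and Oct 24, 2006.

Feb 5, 2006 is a Sunday.
From Feb 5, 2006 to Jan 27, 2007 is 357 days inclusive.
357 = 7 × 51, so the span is exactly 51 full weeks.
Each full week contributes 5 weekdays (Mon–Fri): 51 × 5 = 255.
Holidays: Feb 26, 2006 (Sun); Apr 15, 2006 (Sat); Jun 17, 2006 (Sat); Jul 12, 2006 (Wed); Aug 10, 2006 (Thu); Oct 24, 2006 (Tue).
3 of the 6 holidays fall on weekdays; the rest are weekends and were already excluded.
Business days: 255 − 3 = 252.

252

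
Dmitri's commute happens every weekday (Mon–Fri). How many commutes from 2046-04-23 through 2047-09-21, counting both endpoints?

370 weekdays

2046-04-23 is a Monday.
From 2046-04-23 to 2047-09-21 is 517 days inclusive.
517 = 7 × 73 + 6, so there are 73 full weeks plus 6 extra days.
Each full week contributes 5 weekdays (Mon–Fri): 73 × 5 = 365.
The 6 extra days are Monday, Tuesday, Wednesday, Thursday, Friday, Saturday — 5 of them qualify.
Total: 365 + 5 = 370.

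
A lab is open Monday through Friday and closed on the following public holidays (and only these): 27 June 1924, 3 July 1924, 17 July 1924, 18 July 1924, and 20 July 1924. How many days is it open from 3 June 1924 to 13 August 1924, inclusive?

48 working days

3 June 1924 is a Tuesday.
The range spans 72 days (inclusive of both endpoints).
72 = 7 × 10 + 2, so there are 10 full weeks plus 2 extra days.
Each full week contributes 5 weekdays (Mon–Fri): 10 × 5 = 50.
The 2 extra days are Tuesday, Wednesday — 2 of them qualify.
Total: 50 + 2 = 52.
Holidays: 27 June 1924 (Fri); 3 July 1924 (Thu); 17 July 1924 (Thu); 18 July 1924 (Fri); 20 July 1924 (Sun).
4 of the 5 holidays fall on weekdays; the rest are weekends and were already excluded.
Business days: 52 − 4 = 48.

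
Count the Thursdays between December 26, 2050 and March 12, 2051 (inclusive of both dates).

11

December 26, 2050 is a Monday.
From December 26, 2050 to March 12, 2051 is 77 days inclusive.
77 = 7 × 11, so the span is exactly 11 full weeks.
Each full week contributes one Thursday: 11 so far.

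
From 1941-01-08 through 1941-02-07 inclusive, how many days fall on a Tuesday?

4

1941-01-08 is a Wednesday.
The range spans 31 days (inclusive of both endpoints).
31 = 7 × 4 + 3, so there are 4 full weeks plus 3 extra days.
Each full week contributes one Tuesday: 4 so far.
The 3 extra days are Wednesday, Thursday, Friday — none qualify.
Total: 4 + 0 = 4.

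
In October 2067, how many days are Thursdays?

4

1 October 2067 is a Saturday.
That's 31 days from start to end, counting both.
31 = 7 × 4 + 3, so there are 4 full weeks plus 3 extra days.
Each full week contributes one Thursday: 4 so far.
The 3 extra days are Sat, Sun, Mon — none qualify.
Total: 4 + 0 = 4.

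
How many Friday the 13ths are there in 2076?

The 13th falls on a Friday when the month's 13th has weekday Fri.
Jan 13 is Mon; Feb 13 is Thu; Mar 13 is Fri ✓; Apr 13 is Mon; May 13 is Wed; Jun 13 is Sat; Jul 13 is Mon; Aug 13 is Thu; Sep 13 is Sun; Oct 13 is Tue; Nov 13 is Fri ✓; Dec 13 is Sun.
Friday the 13ths: Mar, Nov.

2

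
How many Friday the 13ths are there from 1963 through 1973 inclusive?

Friday-the-13ths by year:
1963: Sep, Dec
1964: Mar, Nov
1965: Aug
1966: May
1967: Jan, Oct
1968: Sep, Dec
1969: Jun
1970: Feb, Mar, Nov
1971: Aug
1972: Oct
1973: Apr, Jul

18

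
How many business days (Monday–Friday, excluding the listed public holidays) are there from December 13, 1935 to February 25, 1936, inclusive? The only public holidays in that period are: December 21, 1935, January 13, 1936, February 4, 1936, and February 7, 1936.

50

December 13, 1935 is a Friday.
That's 75 days from start to end, counting both.
75 = 7 × 10 + 5, so there are 10 full weeks plus 5 extra days.
Each full week contributes 5 weekdays (Mon–Fri): 10 × 5 = 50.
The 5 extra days are Fri, Sat, Sun, Mon, Tue — 3 of them qualify.
Total: 50 + 3 = 53.
Holidays: December 21, 1935 (Sat); January 13, 1936 (Mon); February 4, 1936 (Tue); February 7, 1936 (Fri).
3 of the 4 holidays fall on weekdays; the rest are weekends and were already excluded.
Business days: 53 − 3 = 50.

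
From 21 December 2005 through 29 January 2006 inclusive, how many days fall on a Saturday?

6

21 December 2005 is a Wednesday.
From 21 December 2005 to 29 January 2006 is 40 days inclusive.
40 = 7 × 5 + 5, so there are 5 full weeks plus 5 extra days.
Each full week contributes one Saturday: 5 so far.
The 5 extra days are Wednesday, Thursday, Friday, Saturday, Sunday — 1 of them qualifies.
Total: 5 + 1 = 6.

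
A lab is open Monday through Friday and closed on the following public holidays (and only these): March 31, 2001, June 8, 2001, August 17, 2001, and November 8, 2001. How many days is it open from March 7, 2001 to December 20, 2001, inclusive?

204 working days

March 7, 2001 is a Wednesday.
The range spans 289 days (inclusive of both endpoints).
289 = 7 × 41 + 2, so there are 41 full weeks plus 2 extra days.
Each full week contributes 5 weekdays (Mon–Fri): 41 × 5 = 205.
The 2 extra days are Wed, Thu — 2 of them qualify.
Total: 205 + 2 = 207.
Holidays: March 31, 2001 (Sat); June 8, 2001 (Fri); August 17, 2001 (Fri); November 8, 2001 (Thu).
3 of the 4 holidays fall on weekdays; the rest are weekends and were already excluded.
Business days: 207 − 3 = 204.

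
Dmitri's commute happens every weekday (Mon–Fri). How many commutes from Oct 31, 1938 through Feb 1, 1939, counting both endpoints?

68

Oct 31, 1938 is a Monday.
The range spans 94 days (inclusive of both endpoints).
94 = 7 × 13 + 3, so there are 13 full weeks plus 3 extra days.
Each full week contributes 5 weekdays (Mon–Fri): 13 × 5 = 65.
The 3 extra days are Mon, Tue, Wed — 3 of them qualify.
Total: 65 + 3 = 68.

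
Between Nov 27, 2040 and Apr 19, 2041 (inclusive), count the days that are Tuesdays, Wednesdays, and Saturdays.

Nov 27, 2040 is a Tuesday.
From Nov 27, 2040 to Apr 19, 2041 is 144 days inclusive.
144 = 7 × 20 + 4, so there are 20 full weeks plus 4 extra days.
Each full week contributes 3 days from the set (Tue, Wed, Sat): 20 × 3 = 60.
The 4 extra days are Tuesday, Wednesday, Thursday, Friday — 2 of them qualify.
Total: 60 + 2 = 62.

62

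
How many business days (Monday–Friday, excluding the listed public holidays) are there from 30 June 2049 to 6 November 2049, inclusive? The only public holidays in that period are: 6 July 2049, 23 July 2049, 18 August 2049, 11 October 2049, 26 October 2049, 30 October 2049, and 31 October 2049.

88 business days

30 June 2049 is a Wednesday.
That's 130 days from start to end, counting both.
130 = 7 × 18 + 4, so there are 18 full weeks plus 4 extra days.
Each full week contributes 5 weekdays (Mon–Fri): 18 × 5 = 90.
The 4 extra days are Wednesday, Thursday, Friday, Saturday — 3 of them qualify.
Total: 90 + 3 = 93.
Holidays: 6 July 2049 (Tue); 23 July 2049 (Fri); 18 August 2049 (Wed); 11 October 2049 (Mon); 26 October 2049 (Tue); 30 October 2049 (Sat); 31 October 2049 (Sun).
5 of the 7 holidays fall on weekdays; the rest are weekends and were already excluded.
Business days: 93 − 5 = 88.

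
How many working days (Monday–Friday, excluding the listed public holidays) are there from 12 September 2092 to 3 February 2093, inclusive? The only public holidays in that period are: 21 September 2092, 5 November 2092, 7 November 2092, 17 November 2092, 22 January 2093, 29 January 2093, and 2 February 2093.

97

12 September 2092 is a Friday.
The range spans 145 days (inclusive of both endpoints).
145 = 7 × 20 + 5, so there are 20 full weeks plus 5 extra days.
Each full week contributes 5 weekdays (Mon–Fri): 20 × 5 = 100.
The 5 extra days are Fri, Sat, Sun, Mon, Tue — 3 of them qualify.
Total: 100 + 3 = 103.
Holidays: 21 September 2092 (Sun); 5 November 2092 (Wed); 7 November 2092 (Fri); 17 November 2092 (Mon); 22 January 2093 (Thu); 29 January 2093 (Thu); 2 February 2093 (Mon).
6 of the 7 holidays fall on weekdays; the rest are weekends and were already excluded.
Business days: 103 − 6 = 97.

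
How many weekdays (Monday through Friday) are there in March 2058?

21 weekdays

Mar 1, 2058 is a Friday.
That's 31 days from start to end, counting both.
31 = 7 × 4 + 3, so there are 4 full weeks plus 3 extra days.
Each full week contributes 5 weekdays (Mon–Fri): 4 × 5 = 20.
The 3 extra days are Fri, Sat, Sun — 1 of them qualifies.
Total: 20 + 1 = 21.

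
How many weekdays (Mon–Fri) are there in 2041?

261 weekdays

1 January 2041 is a Tuesday.
The range spans 365 days (inclusive of both endpoints).
365 = 7 × 52 + 1, so there are 52 full weeks plus 1 extra day.
Each full week contributes 5 weekdays (Mon–Fri): 52 × 5 = 260.
The 1 extra day is Tue — 1 of them qualifies.
Total: 260 + 1 = 261.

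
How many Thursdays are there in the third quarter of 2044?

1 July 2044 is a Friday.
From 1 July 2044 to 30 September 2044 is 92 days inclusive.
92 = 7 × 13 + 1, so there are 13 full weeks plus 1 extra day.
Each full week contributes one Thursday: 13 so far.
The 1 extra day is Friday — none qualify.
Total: 13 + 0 = 13.

13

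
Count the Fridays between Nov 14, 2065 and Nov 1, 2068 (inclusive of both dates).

154

Nov 14, 2065 is a Saturday.
That's 1084 days from start to end, counting both.
1084 = 7 × 154 + 6, so there are 154 full weeks plus 6 extra days.
Each full week contributes one Friday: 154 so far.
The 6 extra days are Saturday, Sunday, Monday, Tuesday, Wednesday, Thursday — none qualify.
Total: 154 + 0 = 154.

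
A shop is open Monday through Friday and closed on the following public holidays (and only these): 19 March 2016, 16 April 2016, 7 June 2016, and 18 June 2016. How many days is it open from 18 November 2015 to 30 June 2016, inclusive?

161 working days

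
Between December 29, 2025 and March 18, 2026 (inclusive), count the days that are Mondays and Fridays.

23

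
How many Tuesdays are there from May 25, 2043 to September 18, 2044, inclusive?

May 25, 2043 is a Monday.
That's 483 days from start to end, counting both.
483 = 7 × 69, so the span is exactly 69 full weeks.
Each full week contributes one Tuesday: 69 so far.

69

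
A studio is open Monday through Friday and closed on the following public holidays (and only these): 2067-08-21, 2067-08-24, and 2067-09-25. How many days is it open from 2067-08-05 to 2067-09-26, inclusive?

2067-08-05 is a Friday.
The range spans 53 days (inclusive of both endpoints).
53 = 7 × 7 + 4, so there are 7 full weeks plus 4 extra days.
Each full week contributes 5 weekdays (Mon–Fri): 7 × 5 = 35.
The 4 extra days are Friday, Saturday, Sunday, Monday — 2 of them qualify.
Total: 35 + 2 = 37.
Holidays: 2067-08-21 (Sun); 2067-08-24 (Wed); 2067-09-25 (Sun).
1 of the 3 holidays fall on weekdays; the rest are weekends and were already excluded.
Business days: 37 − 1 = 36.

36 working days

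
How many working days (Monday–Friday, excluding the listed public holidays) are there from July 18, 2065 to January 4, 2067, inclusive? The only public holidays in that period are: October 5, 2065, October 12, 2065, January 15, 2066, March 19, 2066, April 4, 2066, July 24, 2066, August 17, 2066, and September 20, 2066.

July 18, 2065 is a Saturday.
The range spans 536 days (inclusive of both endpoints).
536 = 7 × 76 + 4, so there are 76 full weeks plus 4 extra days.
Each full week contributes 5 weekdays (Mon–Fri): 76 × 5 = 380.
The 4 extra days are Saturday, Sunday, Monday, Tuesday — 2 of them qualify.
Total: 380 + 2 = 382.
Holidays: October 5, 2065 (Mon); October 12, 2065 (Mon); January 15, 2066 (Fri); March 19, 2066 (Fri); April 4, 2066 (Sun); July 24, 2066 (Sat); August 17, 2066 (Tue); September 20, 2066 (Mon).
6 of the 8 holidays fall on weekdays; the rest are weekends and were already excluded.
Business days: 382 − 6 = 376.

376 working days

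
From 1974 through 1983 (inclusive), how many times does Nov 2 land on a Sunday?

2

Day of week of November 2 in each year:
1974: Sat, 1975: Sun ✓, 1976: Tue, 1977: Wed, 1978: Thu, 1979: Fri, 1980: Sun ✓, 1981: Mon, 1982: Tue, 1983: Wed
Sundays: 1975, 1980.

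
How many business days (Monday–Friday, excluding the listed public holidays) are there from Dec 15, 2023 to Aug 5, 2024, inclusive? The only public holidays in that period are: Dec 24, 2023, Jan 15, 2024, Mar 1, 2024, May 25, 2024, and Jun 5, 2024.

164 business days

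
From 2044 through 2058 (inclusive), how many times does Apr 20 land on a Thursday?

Day of week of April 20 in each year:
2044: Wed, 2045: Thu ✓, 2046: Fri, 2047: Sat, 2048: Mon, 2049: Tue, 2050: Wed, 2051: Thu ✓, 2052: Sat, 2053: Sun, 2054: Mon, 2055: Tue, 2056: Thu ✓, 2057: Fri, 2058: Sat
Thursdays: 2045, 2051, 2056.

3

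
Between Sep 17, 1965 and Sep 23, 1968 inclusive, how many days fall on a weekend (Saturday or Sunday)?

Sep 17, 1965 is a Friday.
That's 1103 days from start to end, counting both.
1103 = 7 × 157 + 4, so there are 157 full weeks plus 4 extra days.
Each full week contributes 2 weekend days (Sat, Sun): 157 × 2 = 314.
The 4 extra days are Friday, Saturday, Sunday, Monday — 2 of them qualify.
Total: 314 + 2 = 316.

316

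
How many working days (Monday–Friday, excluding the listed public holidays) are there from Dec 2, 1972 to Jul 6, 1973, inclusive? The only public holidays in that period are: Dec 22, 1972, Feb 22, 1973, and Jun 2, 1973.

Dec 2, 1972 is a Saturday.
That's 217 days from start to end, counting both.
217 = 7 × 31, so the span is exactly 31 full weeks.
Each full week contributes 5 weekdays (Mon–Fri): 31 × 5 = 155.
Total: 155.
Holidays: Dec 22, 1972 (Fri); Feb 22, 1973 (Thu); Jun 2, 1973 (Sat).
2 of the 3 holidays fall on weekdays; the rest are weekends and were already excluded.
Business days: 155 − 2 = 153.

153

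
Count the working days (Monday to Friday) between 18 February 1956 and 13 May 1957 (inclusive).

321 weekdays

18 February 1956 is a Saturday.
The range spans 451 days (inclusive of both endpoints).
451 = 7 × 64 + 3, so there are 64 full weeks plus 3 extra days.
Each full week contributes 5 weekdays (Mon–Fri): 64 × 5 = 320.
The 3 extra days are Sat, Sun, Mon — 1 of them qualifies.
Total: 320 + 1 = 321.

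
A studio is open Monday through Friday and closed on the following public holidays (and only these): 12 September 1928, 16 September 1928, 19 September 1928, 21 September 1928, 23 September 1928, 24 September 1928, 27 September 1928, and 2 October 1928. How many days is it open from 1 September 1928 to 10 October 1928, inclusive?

22

1 September 1928 is a Saturday.
From 1 September 1928 to 10 October 1928 is 40 days inclusive.
40 = 7 × 5 + 5, so there are 5 full weeks plus 5 extra days.
Each full week contributes 5 weekdays (Mon–Fri): 5 × 5 = 25.
The 5 extra days are Saturday, Sunday, Monday, Tuesday, Wednesday — 3 of them qualify.
Total: 25 + 3 = 28.
Holidays: 12 September 1928 (Wed); 16 September 1928 (Sun); 19 September 1928 (Wed); 21 September 1928 (Fri); 23 September 1928 (Sun); 24 September 1928 (Mon); 27 September 1928 (Thu); 2 October 1928 (Tue).
6 of the 8 holidays fall on weekdays; the rest are weekends and were already excluded.
Business days: 28 − 6 = 22.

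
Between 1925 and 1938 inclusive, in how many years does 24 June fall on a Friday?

3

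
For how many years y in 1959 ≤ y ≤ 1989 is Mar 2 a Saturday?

Day of week of March 2 in each year:
1959: Mon, 1960: Wed, 1961: Thu, 1962: Fri, 1963: Sat ✓, 1964: Mon, 1965: Tue, 1966: Wed, 1967: Thu, 1968: Sat ✓, 1969: Sun, 1970: Mon, 1971: Tue, 1972: Thu, 1973: Fri, 1974: Sat ✓, 1975: Sun, 1976: Tue, 1977: Wed, 1978: Thu, 1979: Fri, 1980: Sun, 1981: Mon, 1982: Tue, 1983: Wed, 1984: Fri, 1985: Sat ✓, 1986: Sun, 1987: Mon, 1988: Wed, 1989: Thu
Saturdays: 1963, 1968, 1974, 1985.

4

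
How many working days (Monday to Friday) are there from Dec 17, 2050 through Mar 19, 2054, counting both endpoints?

849

Dec 17, 2050 is a Saturday.
The range spans 1189 days (inclusive of both endpoints).
1189 = 7 × 169 + 6, so there are 169 full weeks plus 6 extra days.
Each full week contributes 5 weekdays (Mon–Fri): 169 × 5 = 845.
The 6 extra days are Sat, Sun, Mon, Tue, Wed, Thu — 4 of them qualify.
Total: 845 + 4 = 849.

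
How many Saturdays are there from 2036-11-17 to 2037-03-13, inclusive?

16

2036-11-17 is a Monday.
From 2036-11-17 to 2037-03-13 is 117 days inclusive.
117 = 7 × 16 + 5, so there are 16 full weeks plus 5 extra days.
Each full week contributes one Saturday: 16 so far.
The 5 extra days are Monday, Tuesday, Wednesday, Thursday, Friday — none qualify.
Total: 16 + 0 = 16.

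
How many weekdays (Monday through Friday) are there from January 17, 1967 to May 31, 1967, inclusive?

97 weekdays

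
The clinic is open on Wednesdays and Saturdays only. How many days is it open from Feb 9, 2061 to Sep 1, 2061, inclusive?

59

Feb 9, 2061 is a Wednesday.
The range spans 205 days (inclusive of both endpoints).
205 = 7 × 29 + 2, so there are 29 full weeks plus 2 extra days.
Each full week contributes 2 days from the set (Wed, Sat): 29 × 2 = 58.
The 2 extra days are Wednesday, Thursday — 1 of them qualifies.
Total: 58 + 1 = 59.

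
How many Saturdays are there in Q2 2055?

Apr 1, 2055 is a Thursday.
From Apr 1, 2055 to Jun 30, 2055 is 91 days inclusive.
91 = 7 × 13, so the span is exactly 13 full weeks.
Each full week contributes one Saturday: 13 so far.
Total: 13.

13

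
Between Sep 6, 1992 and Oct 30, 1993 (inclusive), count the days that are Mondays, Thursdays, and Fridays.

180

Sep 6, 1992 is a Sunday.
From Sep 6, 1992 to Oct 30, 1993 is 420 days inclusive.
420 = 7 × 60, so the span is exactly 60 full weeks.
Each full week contributes 3 days from the set (Mon, Thu, Fri): 60 × 3 = 180.
Total: 180.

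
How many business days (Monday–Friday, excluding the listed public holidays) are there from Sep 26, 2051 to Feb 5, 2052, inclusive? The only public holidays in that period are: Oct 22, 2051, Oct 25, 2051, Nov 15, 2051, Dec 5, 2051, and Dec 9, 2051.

92 business days

Sep 26, 2051 is a Tuesday.
The range spans 133 days (inclusive of both endpoints).
133 = 7 × 19, so the span is exactly 19 full weeks.
Each full week contributes 5 weekdays (Mon–Fri): 19 × 5 = 95.
Total: 95.
Holidays: Oct 22, 2051 (Sun); Oct 25, 2051 (Wed); Nov 15, 2051 (Wed); Dec 5, 2051 (Tue); Dec 9, 2051 (Sat).
3 of the 5 holidays fall on weekdays; the rest are weekends and were already excluded.
Business days: 95 − 3 = 92.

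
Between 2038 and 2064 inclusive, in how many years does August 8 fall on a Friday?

4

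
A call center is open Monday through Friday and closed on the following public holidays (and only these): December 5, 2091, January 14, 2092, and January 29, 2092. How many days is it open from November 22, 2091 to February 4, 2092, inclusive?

November 22, 2091 is a Thursday.
The range spans 75 days (inclusive of both endpoints).
75 = 7 × 10 + 5, so there are 10 full weeks plus 5 extra days.
Each full week contributes 5 weekdays (Mon–Fri): 10 × 5 = 50.
The 5 extra days are Thursday, Friday, Saturday, Sunday, Monday — 3 of them qualify.
Total: 50 + 3 = 53.
Holidays: December 5, 2091 (Wed); January 14, 2092 (Mon); January 29, 2092 (Tue).
All 3 holidays fall on weekdays, so subtract 3.
Business days: 53 − 3 = 50.

50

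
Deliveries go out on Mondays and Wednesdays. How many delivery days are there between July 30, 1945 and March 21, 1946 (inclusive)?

68

July 30, 1945 is a Monday.
From July 30, 1945 to March 21, 1946 is 235 days inclusive.
235 = 7 × 33 + 4, so there are 33 full weeks plus 4 extra days.
Each full week contributes 2 days from the set (Mon, Wed): 33 × 2 = 66.
The 4 extra days are Monday, Tuesday, Wednesday, Thursday — 2 of them qualify.
Total: 66 + 2 = 68.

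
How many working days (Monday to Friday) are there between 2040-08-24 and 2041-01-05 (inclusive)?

2040-08-24 is a Friday.
From 2040-08-24 to 2041-01-05 is 135 days inclusive.
135 = 7 × 19 + 2, so there are 19 full weeks plus 2 extra days.
Each full week contributes 5 weekdays (Mon–Fri): 19 × 5 = 95.
The 2 extra days are Friday, Saturday — 1 of them qualifies.
Total: 95 + 1 = 96.

96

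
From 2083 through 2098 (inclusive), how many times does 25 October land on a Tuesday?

Day of week of October 25 in each year:
2083: Mon, 2084: Wed, 2085: Thu, 2086: Fri, 2087: Sat, 2088: Mon, 2089: Tue ✓, 2090: Wed, 2091: Thu, 2092: Sat, 2093: Sun, 2094: Mon, 2095: Tue ✓, 2096: Thu, 2097: Fri, 2098: Sat
Tuesdays: 2089, 2095.

2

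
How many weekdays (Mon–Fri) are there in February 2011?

20

Feb 1, 2011 is a Tuesday.
From Feb 1, 2011 to Feb 28, 2011 is 28 days inclusive.
28 = 7 × 4, so the span is exactly 4 full weeks.
Each full week contributes 5 weekdays (Mon–Fri): 4 × 5 = 20.
Total: 20.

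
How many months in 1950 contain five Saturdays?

4

A month has five Saturdays exactly when Saturday falls within its first (length − 28) days.
Jan: 31 days, starts Sun → 5 of Sun, Mon, Tue
Feb: 28 days, starts Wed → 5 of (none)
Mar: 31 days, starts Wed → 5 of Wed, Thu, Fri
Apr: 30 days, starts Sat → 5 of Sat, Sun ✓
May: 31 days, starts Mon → 5 of Mon, Tue, Wed
Jun: 30 days, starts Thu → 5 of Thu, Fri
Jul: 31 days, starts Sat → 5 of Sat, Sun, Mon ✓
Aug: 31 days, starts Tue → 5 of Tue, Wed, Thu
Sep: 30 days, starts Fri → 5 of Fri, Sat ✓
Oct: 31 days, starts Sun → 5 of Sun, Mon, Tue
Nov: 30 days, starts Wed → 5 of Wed, Thu
Dec: 31 days, starts Fri → 5 of Fri, Sat, Sun ✓
Months with five Saturdays: Apr, Jul, Sep, Dec.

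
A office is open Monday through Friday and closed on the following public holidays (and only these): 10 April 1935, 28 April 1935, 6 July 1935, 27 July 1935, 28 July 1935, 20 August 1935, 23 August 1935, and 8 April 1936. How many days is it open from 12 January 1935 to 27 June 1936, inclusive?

12 January 1935 is a Saturday.
The range spans 533 days (inclusive of both endpoints).
533 = 7 × 76 + 1, so there are 76 full weeks plus 1 extra day.
Each full week contributes 5 weekdays (Mon–Fri): 76 × 5 = 380.
The 1 extra day is Sat — none qualify.
Total: 380 + 0 = 380.
Holidays: 10 April 1935 (Wed); 28 April 1935 (Sun); 6 July 1935 (Sat); 27 July 1935 (Sat); 28 July 1935 (Sun); 20 August 1935 (Tue); 23 August 1935 (Fri); 8 April 1936 (Wed).
4 of the 8 holidays fall on weekdays; the rest are weekends and were already excluded.
Business days: 380 − 4 = 376.

376 working days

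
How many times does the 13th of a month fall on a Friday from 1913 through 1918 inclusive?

10

Friday-the-13ths by year:
1913: Jun
1914: Feb, Mar, Nov
1915: Aug
1916: Oct
1917: Apr, Jul
1918: Sep, Dec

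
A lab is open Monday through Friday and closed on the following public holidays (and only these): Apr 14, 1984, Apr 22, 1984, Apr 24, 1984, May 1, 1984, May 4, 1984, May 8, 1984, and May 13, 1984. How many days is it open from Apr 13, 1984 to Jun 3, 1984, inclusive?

32 working days

Apr 13, 1984 is a Friday.
That's 52 days from start to end, counting both.
52 = 7 × 7 + 3, so there are 7 full weeks plus 3 extra days.
Each full week contributes 5 weekdays (Mon–Fri): 7 × 5 = 35.
The 3 extra days are Friday, Saturday, Sunday — 1 of them qualifies.
Total: 35 + 1 = 36.
Holidays: Apr 14, 1984 (Sat); Apr 22, 1984 (Sun); Apr 24, 1984 (Tue); May 1, 1984 (Tue); May 4, 1984 (Fri); May 8, 1984 (Tue); May 13, 1984 (Sun).
4 of the 7 holidays fall on weekdays; the rest are weekends and were already excluded.
Business days: 36 − 4 = 32.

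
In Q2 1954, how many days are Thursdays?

1 April 1954 is a Thursday.
The range spans 91 days (inclusive of both endpoints).
91 = 7 × 13, so the span is exactly 13 full weeks.
Each full week contributes one Thursday: 13 so far.
Total: 13.

13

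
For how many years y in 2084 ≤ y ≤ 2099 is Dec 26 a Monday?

2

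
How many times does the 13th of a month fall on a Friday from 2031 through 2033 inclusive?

Friday-the-13ths by year:
2031: Jun
2032: Feb, Aug
2033: May

4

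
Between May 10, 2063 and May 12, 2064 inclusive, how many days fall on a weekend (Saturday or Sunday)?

May 10, 2063 is a Thursday.
The range spans 369 days (inclusive of both endpoints).
369 = 7 × 52 + 5, so there are 52 full weeks plus 5 extra days.
Each full week contributes 2 weekend days (Sat, Sun): 52 × 2 = 104.
The 5 extra days are Thursday, Friday, Saturday, Sunday, Monday — 2 of them qualify.
Total: 104 + 2 = 106.

106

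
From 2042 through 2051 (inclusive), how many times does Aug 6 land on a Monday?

1

Day of week of August 6 in each year:
2042: Wed, 2043: Thu, 2044: Sat, 2045: Sun, 2046: Mon ✓, 2047: Tue, 2048: Thu, 2049: Fri, 2050: Sat, 2051: Sun
Mondays: 2046.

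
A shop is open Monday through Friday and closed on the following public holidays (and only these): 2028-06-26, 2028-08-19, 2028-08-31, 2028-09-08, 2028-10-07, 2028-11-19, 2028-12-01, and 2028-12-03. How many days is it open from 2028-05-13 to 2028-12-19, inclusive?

153

2028-05-13 is a Saturday.
That's 221 days from start to end, counting both.
221 = 7 × 31 + 4, so there are 31 full weeks plus 4 extra days.
Each full week contributes 5 weekdays (Mon–Fri): 31 × 5 = 155.
The 4 extra days are Sat, Sun, Mon, Tue — 2 of them qualify.
Total: 155 + 2 = 157.
Holidays: 2028-06-26 (Mon); 2028-08-19 (Sat); 2028-08-31 (Thu); 2028-09-08 (Fri); 2028-10-07 (Sat); 2028-11-19 (Sun); 2028-12-01 (Fri); 2028-12-03 (Sun).
4 of the 8 holidays fall on weekdays; the rest are weekends and were already excluded.
Business days: 157 − 4 = 153.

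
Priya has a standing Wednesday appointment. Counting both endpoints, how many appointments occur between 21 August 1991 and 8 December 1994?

173 Wednesdays

21 August 1991 is a Wednesday.
From 21 August 1991 to 8 December 1994 is 1206 days inclusive.
1206 = 7 × 172 + 2, so there are 172 full weeks plus 2 extra days.
Each full week contributes one Wednesday: 172 so far.
The 2 extra days are Wed, Thu — 1 of them qualifies.
Total: 172 + 1 = 173.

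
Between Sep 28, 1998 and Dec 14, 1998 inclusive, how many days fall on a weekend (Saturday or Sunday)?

22

Sep 28, 1998 is a Monday.
That's 78 days from start to end, counting both.
78 = 7 × 11 + 1, so there are 11 full weeks plus 1 extra day.
Each full week contributes 2 weekend days (Sat, Sun): 11 × 2 = 22.
The 1 extra day is Mon — none qualify.
Total: 22 + 0 = 22.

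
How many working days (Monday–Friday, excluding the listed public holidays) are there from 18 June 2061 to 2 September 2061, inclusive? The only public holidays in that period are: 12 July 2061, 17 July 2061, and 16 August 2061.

18 June 2061 is a Saturday.
The range spans 77 days (inclusive of both endpoints).
77 = 7 × 11, so the span is exactly 11 full weeks.
Each full week contributes 5 weekdays (Mon–Fri): 11 × 5 = 55.
Holidays: 12 July 2061 (Tue); 17 July 2061 (Sun); 16 August 2061 (Tue).
2 of the 3 holidays fall on weekdays; the rest are weekends and were already excluded.
Business days: 55 − 2 = 53.

53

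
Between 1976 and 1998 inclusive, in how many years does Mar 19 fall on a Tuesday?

Day of week of March 19 in each year:
1976: Fri, 1977: Sat, 1978: Sun, 1979: Mon, 1980: Wed, 1981: Thu, 1982: Fri, 1983: Sat, 1984: Mon, 1985: Tue ✓, 1986: Wed, 1987: Thu, 1988: Sat, 1989: Sun, 1990: Mon, 1991: Tue ✓, 1992: Thu, 1993: Fri, 1994: Sat, 1995: Sun, 1996: Tue ✓, 1997: Wed, 1998: Thu
Tuesdays: 1985, 1991, 1996.

3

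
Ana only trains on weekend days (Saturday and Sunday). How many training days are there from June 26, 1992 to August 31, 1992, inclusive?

June 26, 1992 is a Friday.
The range spans 67 days (inclusive of both endpoints).
67 = 7 × 9 + 4, so there are 9 full weeks plus 4 extra days.
Each full week contributes 2 weekend days (Sat, Sun): 9 × 2 = 18.
The 4 extra days are Friday, Saturday, Sunday, Monday — 2 of them qualify.
Total: 18 + 2 = 20.

20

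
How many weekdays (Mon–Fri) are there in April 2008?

22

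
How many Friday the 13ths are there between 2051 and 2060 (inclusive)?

Friday-the-13ths by year:
2051: Jan, Oct
2052: Sep, Dec
2053: Jun
2054: Feb, Mar, Nov
2055: Aug
2056: Oct
2057: Apr, Jul
2058: Sep, Dec
2059: Jun
2060: Feb, Aug

17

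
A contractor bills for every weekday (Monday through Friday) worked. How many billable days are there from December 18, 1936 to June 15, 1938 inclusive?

389 weekdays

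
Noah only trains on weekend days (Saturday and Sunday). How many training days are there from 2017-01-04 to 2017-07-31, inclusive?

60

2017-01-04 is a Wednesday.
That's 209 days from start to end, counting both.
209 = 7 × 29 + 6, so there are 29 full weeks plus 6 extra days.
Each full week contributes 2 weekend days (Sat, Sun): 29 × 2 = 58.
The 6 extra days are Wednesday, Thursday, Friday, Saturday, Sunday, Monday — 2 of them qualify.
Total: 58 + 2 = 60.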